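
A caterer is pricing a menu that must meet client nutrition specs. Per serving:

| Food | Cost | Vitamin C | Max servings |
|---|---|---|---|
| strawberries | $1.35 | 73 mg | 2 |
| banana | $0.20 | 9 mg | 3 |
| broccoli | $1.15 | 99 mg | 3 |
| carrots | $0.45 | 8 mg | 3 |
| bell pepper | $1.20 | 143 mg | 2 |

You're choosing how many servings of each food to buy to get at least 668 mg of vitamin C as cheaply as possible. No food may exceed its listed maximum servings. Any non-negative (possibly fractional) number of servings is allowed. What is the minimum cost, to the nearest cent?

$7.42

Cost per mg of vitamin C: bell pepper $0.0084, broccoli $0.0116, strawberries $0.0185, banana $0.0222, carrots $0.0563.
Take 2 servings of bell pepper: +286.0 mg vitamin C for $2.40 (total $2.40, still need 382.0 mg).
Take 3 servings of broccoli: +297.0 mg vitamin C for $3.45 (total $5.85, still need 85.0 mg).
Take 1.164 servings of strawberries: +85.0 mg vitamin C for $1.57 (total $7.42, still need 0.0 mg).
Filling from the cheapest source first is optimal under one linear minimum: $7.42.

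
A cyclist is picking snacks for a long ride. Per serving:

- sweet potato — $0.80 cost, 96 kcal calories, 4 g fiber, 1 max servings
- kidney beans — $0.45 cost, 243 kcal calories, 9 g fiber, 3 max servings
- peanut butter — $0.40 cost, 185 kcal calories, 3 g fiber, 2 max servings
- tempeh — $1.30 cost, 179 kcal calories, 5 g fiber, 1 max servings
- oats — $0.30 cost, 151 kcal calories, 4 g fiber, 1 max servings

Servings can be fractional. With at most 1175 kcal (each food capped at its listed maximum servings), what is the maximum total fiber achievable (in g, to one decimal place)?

40.3 g

Fiber per kcal: sweet potato 0.04167, kidney beans 0.03704, tempeh 0.02793, oats 0.02649, peanut butter 0.01622.
Take 1 serving of sweet potato: uses 96 kcal, +4.0 g fiber (running total 4.0 g).
Take 3 servings of kidney beans: uses 729 kcal, +27.0 g fiber (running total 31.0 g).
Take 1 serving of tempeh: uses 179 kcal, +5.0 g fiber (running total 36.0 g).
Take 1 serving of oats: uses 151 kcal, +4.0 g fiber (running total 40.0 g).
Take 0.1081 servings of peanut butter: uses 20 kcal, +0.3 g fiber (running total 40.3 g).
Filling greedily by fiber-per-kcal is optimal for one linear limit, giving 40.3 g.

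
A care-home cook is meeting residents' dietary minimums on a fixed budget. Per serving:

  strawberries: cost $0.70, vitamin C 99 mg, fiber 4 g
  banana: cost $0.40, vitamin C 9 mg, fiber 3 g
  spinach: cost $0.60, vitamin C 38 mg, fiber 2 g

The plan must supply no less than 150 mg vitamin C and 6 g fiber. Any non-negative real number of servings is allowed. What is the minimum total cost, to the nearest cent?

Compare the cost at each extreme point of the feasible region.
strawberries only: max(150/99, 6/4) = 1.515 servings → $1.06.
banana only: max(150/9, 6/3) = 16.67 servings → $6.67.
spinach only: max(150/38, 6/2) = 3.947 servings → $2.37.
strawberries + banana with both targets exact would need a negative amount; discard.
strawberries + spinach: the both-tight solution has a negative serving — not a feasible corner.
banana + spinach with both targets exact would need a negative amount; discard.
Cheapest feasible corner: $1.06.

$1.06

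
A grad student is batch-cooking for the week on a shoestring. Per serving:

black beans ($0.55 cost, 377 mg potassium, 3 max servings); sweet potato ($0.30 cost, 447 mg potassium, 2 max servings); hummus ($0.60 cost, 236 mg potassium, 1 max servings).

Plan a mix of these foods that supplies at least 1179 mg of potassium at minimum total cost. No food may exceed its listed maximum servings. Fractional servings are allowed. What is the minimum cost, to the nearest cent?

$1.02

Cost per mg of potassium: sweet potato $0.0007, black beans $0.0015, hummus $0.0025.
Take 2 servings of sweet potato: +894.0 mg potassium for $0.60 (total $0.60, still need 285.0 mg).
Take 0.756 servings of black beans: +285.0 mg potassium for $0.42 (total $1.02, still need 0.0 mg).
Filling from the cheapest source first is optimal under one linear minimum: $1.02.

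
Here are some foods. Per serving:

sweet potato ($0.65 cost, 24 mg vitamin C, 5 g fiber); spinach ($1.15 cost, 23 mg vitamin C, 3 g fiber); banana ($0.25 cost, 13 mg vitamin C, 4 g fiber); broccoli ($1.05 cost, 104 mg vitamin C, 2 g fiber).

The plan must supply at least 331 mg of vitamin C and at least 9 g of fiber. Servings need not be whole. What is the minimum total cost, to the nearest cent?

$3.43

Two binding constraints pin down two serving amounts, so the optimal mix uses at most two foods. The candidates are each food alone (scaled to the tighter of vitamin C/fiber) and each pair with both constraints tight.
sweet potato only: max(331/24, 9/5) = 13.79 servings → $8.96.
spinach only: max(331/23, 9/3) = 14.39 servings → $16.55.
banana only: max(331/13, 9/4) = 25.46 servings → $6.37.
broccoli only: max(331/104, 9/2) = 4.5 servings → $4.72.
sweet potato + spinach: the both-tight solution has a negative serving — not a feasible corner.
sweet potato + banana: the both-tight solution has a negative serving — not a feasible corner.
sweet potato + broccoli with both tight: 0.5805 servings and 3.049 servings → $3.58.
spinach + banana with both targets exact would need a negative amount; discard.
spinach + broccoli with both tight: 1.03 servings and 2.955 servings → $4.29.
banana + broccoli with both tight: 0.7026 servings and 3.095 servings → $3.43.
So the least-cost plan costs $3.43.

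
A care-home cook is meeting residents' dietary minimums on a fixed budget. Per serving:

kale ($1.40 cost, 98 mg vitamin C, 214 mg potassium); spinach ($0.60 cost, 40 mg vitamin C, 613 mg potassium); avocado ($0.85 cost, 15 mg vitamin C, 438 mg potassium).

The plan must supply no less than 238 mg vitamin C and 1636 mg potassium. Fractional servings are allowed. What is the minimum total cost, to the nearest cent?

This is a tiny linear program; its minimum lies at a vertex of the feasible set. List the vertices and price them.
kale only: max(238/98, 1636/214) = 7.645 servings → $10.70.
spinach only: max(238/40, 1636/613) = 5.95 servings → $3.57.
avocado only: max(238/15, 1636/438) = 15.87 servings → $13.49.
kale + spinach with both tight: 1.562 servings and 2.124 servings → $3.46.
kale + avocado with both tight: 2.007 servings and 2.755 servings → $5.15.
spinach + avocado: intersection lies outside the first quadrant.
Cheapest feasible corner: $3.46.

$3.46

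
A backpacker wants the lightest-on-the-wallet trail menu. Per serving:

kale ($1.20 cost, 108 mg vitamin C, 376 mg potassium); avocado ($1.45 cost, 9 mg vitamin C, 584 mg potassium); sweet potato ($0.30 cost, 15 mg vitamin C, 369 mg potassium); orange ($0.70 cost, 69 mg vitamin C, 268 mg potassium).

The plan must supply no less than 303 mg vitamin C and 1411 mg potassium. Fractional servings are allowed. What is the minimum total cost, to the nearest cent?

An LP optimum is at a vertex; with two nutrient constraints at most two foods are used. Check each candidate.
kale only: max(303/108, 1411/376) = 3.753 servings → $4.50.
avocado only: max(303/9, 1411/584) = 33.67 servings → $48.82.
sweet potato only: max(303/15, 1411/369) = 20.2 servings → $6.06.
orange only: max(303/69, 1411/268) = 5.265 servings → $3.69.
kale + avocado with both tight: 2.752 servings and 0.6444 servings → $4.24.
kale + sweet potato with both tight: 2.649 servings and 1.124 servings → $3.52.
kale + orange: intersection lies outside the first quadrant.
avocado + sweet potato: the both-tight solution has a negative serving — not a feasible corner.
avocado + orange with both tight: 0.4264 servings and 4.336 servings → $3.65.
sweet potato + orange with both tight: 0.7535 servings and 4.228 servings → $3.19.
So the least-cost plan costs $3.19.

$3.19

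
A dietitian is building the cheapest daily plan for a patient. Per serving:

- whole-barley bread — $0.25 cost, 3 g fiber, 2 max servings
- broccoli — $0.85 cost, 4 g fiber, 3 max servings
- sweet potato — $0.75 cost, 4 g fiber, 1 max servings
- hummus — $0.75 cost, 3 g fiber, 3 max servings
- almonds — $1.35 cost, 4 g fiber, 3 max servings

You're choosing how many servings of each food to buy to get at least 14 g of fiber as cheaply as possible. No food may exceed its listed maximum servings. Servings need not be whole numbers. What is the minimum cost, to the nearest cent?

Cost per g of fiber: whole-barley bread $0.0833, sweet potato $0.1875, broccoli $0.2125, hummus $0.2500, almonds $0.3375.
Take 2 servings of whole-barley bread: +6.0 g fiber for $0.50 (total $0.50, still need 8.0 g).
Take 1 serving of sweet potato: +4.0 g fiber for $0.75 (total $1.25, still need 4.0 g).
Take 1 serving of broccoli: +4.0 g fiber for $0.85 (total $2.10, still need 0.0 g).
Filling from the cheapest source first is optimal under one linear minimum: $2.10.

$2.10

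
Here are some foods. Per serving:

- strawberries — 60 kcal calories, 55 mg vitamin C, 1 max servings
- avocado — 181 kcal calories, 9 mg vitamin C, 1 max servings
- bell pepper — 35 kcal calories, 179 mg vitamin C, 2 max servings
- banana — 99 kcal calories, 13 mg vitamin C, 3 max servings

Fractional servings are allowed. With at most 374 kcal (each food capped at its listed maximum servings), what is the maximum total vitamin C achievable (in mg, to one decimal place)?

445.0 mg

Vitamin C per kcal: bell pepper 5.114, strawberries 0.9167, banana 0.1313, avocado 0.04972.
Take 2 servings of bell pepper: uses 70 kcal, +358.0 mg vitamin C (running total 358.0 mg).
Take 1 serving of strawberries: uses 60 kcal, +55.0 mg vitamin C (running total 413.0 mg).
Take 2.465 servings of banana: uses 244 kcal, +32.0 mg vitamin C (running total 445.0 mg).
Greedy by best ratio exhausts the calories allowance optimally: 445.0 mg.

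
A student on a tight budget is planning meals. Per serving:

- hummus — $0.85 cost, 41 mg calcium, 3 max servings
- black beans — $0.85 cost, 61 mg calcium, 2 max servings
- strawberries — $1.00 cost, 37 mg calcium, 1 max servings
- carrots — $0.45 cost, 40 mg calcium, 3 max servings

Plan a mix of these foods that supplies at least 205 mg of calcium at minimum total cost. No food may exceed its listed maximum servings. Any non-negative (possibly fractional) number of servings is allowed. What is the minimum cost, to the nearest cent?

Cost per mg of calcium: carrots $0.0112, black beans $0.0139, hummus $0.0207, strawberries $0.0270.
Take 3 servings of carrots: +120.0 mg calcium for $1.35 (total $1.35, still need 85.0 mg).
Take 1.393 servings of black beans: +85.0 mg calcium for $1.18 (total $2.53, still need 0.0 mg).
Filling from the cheapest source first is optimal under one linear minimum: $2.53.

$2.53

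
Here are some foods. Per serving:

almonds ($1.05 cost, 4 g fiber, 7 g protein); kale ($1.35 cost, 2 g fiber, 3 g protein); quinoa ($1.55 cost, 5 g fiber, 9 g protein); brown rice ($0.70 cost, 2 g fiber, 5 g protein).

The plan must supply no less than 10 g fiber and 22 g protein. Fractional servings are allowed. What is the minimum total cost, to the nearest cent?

$3.15

Minimising a linear cost over {fiber ≥ 10, protein ≥ 22, servings ≥ 0} — the optimum is at a vertex, using one or two foods.
almonds only: max(10/4, 22/7) = 3.143 servings → $3.30.
kale only: max(10/2, 22/3) = 7.333 servings → $9.90.
quinoa only: max(10/5, 22/9) = 2.444 servings → $3.79.
brown rice only: max(10/2, 22/5) = 5 servings → $3.50.
almonds + kale with both targets exact would need a negative amount; discard.
almonds + quinoa: the both-tight solution has a negative serving — not a feasible corner.
almonds + brown rice with both tight: 1 serving and 3 servings → $3.15.
kale + quinoa: the both-tight solution has a negative serving — not a feasible corner.
kale + brown rice with both tight: 1.5 servings and 3.5 servings → $4.47.
quinoa + brown rice with both tight: 0.8571 servings and 2.857 servings → $3.33.
So the least-cost plan costs $3.15.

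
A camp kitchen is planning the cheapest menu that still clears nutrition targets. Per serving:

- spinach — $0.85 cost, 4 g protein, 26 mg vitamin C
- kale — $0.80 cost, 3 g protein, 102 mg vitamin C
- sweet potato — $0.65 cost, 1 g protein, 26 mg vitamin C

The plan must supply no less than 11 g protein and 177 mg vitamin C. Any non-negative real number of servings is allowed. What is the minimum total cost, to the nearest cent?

This is a tiny linear program; its minimum lies at a vertex of the feasible set. List the vertices and price them.
spinach only: max(11/4, 177/26) = 6.808 servings → $5.79.
kale only: max(11/3, 177/102) = 3.667 servings → $2.93.
sweet potato only: max(11/1, 177/26) = 11 servings → $7.15.
spinach + kale with both tight: 1.791 servings and 1.279 servings → $2.55.
spinach + sweet potato with both tight: 1.397 servings and 5.41 servings → $4.70.
kale + sweet potato: the both-tight solution has a negative serving — not a feasible corner.
So the least-cost plan costs $2.55.

$2.55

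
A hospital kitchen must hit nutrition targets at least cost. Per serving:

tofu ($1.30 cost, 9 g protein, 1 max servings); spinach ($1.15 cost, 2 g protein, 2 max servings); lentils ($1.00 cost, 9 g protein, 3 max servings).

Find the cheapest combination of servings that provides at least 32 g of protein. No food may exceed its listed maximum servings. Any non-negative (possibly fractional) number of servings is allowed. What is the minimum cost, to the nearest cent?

Cost per g of protein: lentils $0.1111, tofu $0.1444, spinach $0.5750.
Take 3 servings of lentils: +27.0 g protein for $3.00 (total $3.00, still need 5.0 g).
Take 0.5556 servings of tofu: +5.0 g protein for $0.72 (total $3.72, still need 0.0 g).
Greedy by cheapest-per-g is optimal for a single linear constraint, so the minimum cost is $3.72.

$3.72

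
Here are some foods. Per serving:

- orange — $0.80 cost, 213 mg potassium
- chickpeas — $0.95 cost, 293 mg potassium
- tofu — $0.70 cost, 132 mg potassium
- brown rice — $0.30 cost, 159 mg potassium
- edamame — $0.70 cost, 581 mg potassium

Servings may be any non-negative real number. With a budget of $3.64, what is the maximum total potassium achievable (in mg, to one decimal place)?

3021.2 mg

Potassium per dollar: edamame 830, brown rice 530, chickpeas 308.4, orange 266.2, tofu 188.6.
With no serving limits, spend the whole cost allowance on edamame: $3.64 / $0.70 × 581 mg = 3021.2 mg.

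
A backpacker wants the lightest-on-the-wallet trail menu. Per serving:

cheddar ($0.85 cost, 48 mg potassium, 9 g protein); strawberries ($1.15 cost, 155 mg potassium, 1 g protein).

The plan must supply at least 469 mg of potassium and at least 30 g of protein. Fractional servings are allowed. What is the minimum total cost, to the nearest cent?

This is a tiny linear program; its minimum lies at a vertex of the feasible set. List the vertices and price them.
cheddar only: max(469/48, 30/9) = 9.771 servings → $8.31.
strawberries only: max(469/155, 30/1) = 30 servings → $34.50.
cheddar + strawberries with both tight: 3.104 servings and 2.065 servings → $5.01.
So the least-cost plan costs $5.01.

$5.01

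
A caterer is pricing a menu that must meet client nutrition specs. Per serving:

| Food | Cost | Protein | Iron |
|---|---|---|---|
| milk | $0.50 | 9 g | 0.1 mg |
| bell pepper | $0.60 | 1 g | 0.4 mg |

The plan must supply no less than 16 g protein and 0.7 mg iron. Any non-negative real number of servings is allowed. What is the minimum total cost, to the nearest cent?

Compare the cost at each extreme point of the feasible region.
milk only: max(16/9, 0.7/0.1) = 7 servings → $3.50.
bell pepper only: max(16/1, 0.7/0.4) = 16 servings → $9.60.
milk + bell pepper with both tight: 1.629 servings and 1.343 servings → $1.62.
So the least-cost plan costs $1.62.

$1.62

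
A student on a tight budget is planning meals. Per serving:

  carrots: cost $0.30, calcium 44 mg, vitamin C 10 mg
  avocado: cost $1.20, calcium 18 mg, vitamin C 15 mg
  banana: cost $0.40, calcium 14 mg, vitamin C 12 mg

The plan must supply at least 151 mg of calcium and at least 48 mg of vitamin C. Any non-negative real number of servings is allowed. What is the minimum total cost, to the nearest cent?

$1.44

Compare the cost at each extreme point of the feasible region.
carrots only: max(151/44, 48/10) = 4.8 servings → $1.44.
avocado only: max(151/18, 48/15) = 8.389 servings → $10.07.
banana only: max(151/14, 48/12) = 10.79 servings → $4.31.
carrots + avocado with both tight: 2.919 servings and 1.254 servings → $2.38.
carrots + banana with both tight: 2.938 servings and 1.552 servings → $1.50.
avocado + banana with both targets exact would need a negative amount; discard.
Cheapest feasible corner: $1.44.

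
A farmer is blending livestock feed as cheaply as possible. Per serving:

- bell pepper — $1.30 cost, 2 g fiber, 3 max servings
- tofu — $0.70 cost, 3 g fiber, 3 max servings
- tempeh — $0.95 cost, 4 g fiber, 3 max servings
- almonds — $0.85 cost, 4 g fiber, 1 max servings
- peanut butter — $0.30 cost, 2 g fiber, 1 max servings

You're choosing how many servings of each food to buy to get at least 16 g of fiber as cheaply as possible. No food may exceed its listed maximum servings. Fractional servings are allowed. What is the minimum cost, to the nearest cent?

$3.49

Cost per g of fiber: peanut butter $0.1500, almonds $0.2125, tofu $0.2333, tempeh $0.2375, bell pepper $0.6500.
Take 1 serving of peanut butter: +2.0 g fiber for $0.30 (total $0.30, still need 14.0 g).
Take 1 serving of almonds: +4.0 g fiber for $0.85 (total $1.15, still need 10.0 g).
Take 3 servings of tofu: +9.0 g fiber for $2.10 (total $3.25, still need 1.0 g).
Take 0.25 servings of tempeh: +1.0 g fiber for $0.24 (total $3.49, still need 0.0 g).
Filling from the cheapest source first is optimal under one linear minimum: $3.49.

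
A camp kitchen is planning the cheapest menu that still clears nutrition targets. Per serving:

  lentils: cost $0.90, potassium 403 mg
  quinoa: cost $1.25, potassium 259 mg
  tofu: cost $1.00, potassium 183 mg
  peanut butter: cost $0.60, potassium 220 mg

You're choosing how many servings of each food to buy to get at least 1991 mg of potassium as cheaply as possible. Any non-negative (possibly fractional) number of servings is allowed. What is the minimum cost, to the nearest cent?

Cost per mg of potassium: lentils $0.0022, peanut butter $0.0027, quinoa $0.0048, tofu $0.0055.
With no serving limits, use only lentils: 1991 mg / 403 mg = 4.94 servings × $0.90 = $4.45.

$4.45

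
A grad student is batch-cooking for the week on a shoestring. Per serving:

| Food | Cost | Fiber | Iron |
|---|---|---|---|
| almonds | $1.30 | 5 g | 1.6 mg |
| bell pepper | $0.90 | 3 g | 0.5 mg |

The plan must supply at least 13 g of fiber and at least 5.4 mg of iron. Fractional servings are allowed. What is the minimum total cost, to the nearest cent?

$4.39

Minimising a linear cost over {fiber ≥ 13, iron ≥ 5.4, servings ≥ 0} — the optimum is at a vertex, using one or two foods.
almonds only: max(13/5, 5.4/1.6) = 3.375 servings → $4.39.
bell pepper only: max(13/3, 5.4/0.5) = 10.8 servings → $9.72.
almonds + bell pepper: the both-tight solution has a negative serving — not a feasible corner.
Cheapest feasible corner: $4.39.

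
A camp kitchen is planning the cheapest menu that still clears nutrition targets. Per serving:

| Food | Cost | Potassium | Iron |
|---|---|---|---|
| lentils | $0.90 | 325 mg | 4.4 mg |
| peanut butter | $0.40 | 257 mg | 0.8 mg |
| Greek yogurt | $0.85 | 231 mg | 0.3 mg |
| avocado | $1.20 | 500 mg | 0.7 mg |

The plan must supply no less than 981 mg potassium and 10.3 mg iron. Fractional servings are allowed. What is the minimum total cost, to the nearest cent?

$2.37

With two linear requirements the optimum uses one or two foods; enumerate the corners.
lentils only: max(981/325, 10.3/4.4) = 3.018 servings → $2.72.
peanut butter only: max(981/257, 10.3/0.8) = 12.88 servings → $5.15.
Greek yogurt only: max(981/231, 10.3/0.3) = 34.33 servings → $29.18.
avocado only: max(981/500, 10.3/0.7) = 14.71 servings → $17.66.
lentils + peanut butter with both tight: 2.139 servings and 1.113 servings → $2.37.
lentils + Greek yogurt with both tight: 2.269 servings and 1.054 servings → $2.94.
lentils + avocado with both tight: 2.263 servings and 0.4912 servings → $2.63.
peanut butter + Greek yogurt: intersection lies outside the first quadrant.
peanut butter + avocado with both targets exact would need a negative amount; discard.
Greek yogurt + avocado with both targets exact would need a negative amount; discard.
So the least-cost plan costs $2.37.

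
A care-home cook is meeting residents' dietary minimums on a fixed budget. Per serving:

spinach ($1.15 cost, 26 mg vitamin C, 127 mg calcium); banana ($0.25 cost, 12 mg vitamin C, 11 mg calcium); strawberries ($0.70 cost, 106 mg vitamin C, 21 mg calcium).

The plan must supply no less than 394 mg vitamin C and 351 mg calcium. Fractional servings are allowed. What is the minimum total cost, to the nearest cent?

With two linear requirements the optimum uses one or two foods; enumerate the corners.
spinach only: max(394/26, 351/127) = 15.15 servings → $17.43.
banana only: max(394/12, 351/11) = 32.83 servings → $8.21.
strawberries only: max(394/106, 351/21) = 16.71 servings → $11.70.
spinach + banana: the both-tight solution has a negative serving — not a feasible corner.
spinach + strawberries with both tight: 2.24 servings and 3.168 servings → $4.79.
banana + strawberries with both tight: 31.65 servings and 0.1335 servings → $8.01.
The minimum over all feasible corners is $4.79.

$4.79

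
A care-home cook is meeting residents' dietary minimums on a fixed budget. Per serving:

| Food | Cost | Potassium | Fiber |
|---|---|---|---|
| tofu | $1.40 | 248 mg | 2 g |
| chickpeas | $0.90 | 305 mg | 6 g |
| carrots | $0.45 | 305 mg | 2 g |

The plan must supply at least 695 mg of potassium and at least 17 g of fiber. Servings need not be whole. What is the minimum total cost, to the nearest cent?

$2.55

At the optimum either one food covers both requirements or two foods hit both targets exactly; no other combination can be cheaper.
tofu only: max(695/248, 17/2) = 8.5 servings → $11.90.
chickpeas only: max(695/305, 17/6) = 2.833 servings → $2.55.
carrots only: max(695/305, 17/2) = 8.5 servings → $3.83.
tofu + chickpeas: the both-tight solution has a negative serving — not a feasible corner.
tofu + carrots with both targets exact would need a negative amount; discard.
chickpeas + carrots with both targets exact would need a negative amount; discard.
Cheapest feasible corner: $2.55.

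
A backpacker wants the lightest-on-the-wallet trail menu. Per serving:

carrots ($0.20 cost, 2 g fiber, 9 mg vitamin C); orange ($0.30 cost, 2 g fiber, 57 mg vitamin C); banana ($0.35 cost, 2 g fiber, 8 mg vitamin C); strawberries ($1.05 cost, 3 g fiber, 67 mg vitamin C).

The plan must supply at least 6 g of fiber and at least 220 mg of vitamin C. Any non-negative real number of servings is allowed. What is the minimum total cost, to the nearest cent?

For a min-cost LP with two ≥-constraints, a basic feasible solution has at most two positive variables.
carrots only: max(6/2, 220/9) = 24.44 servings → $4.89.
orange only: max(6/2, 220/57) = 3.86 servings → $1.16.
banana only: max(6/2, 220/8) = 27.5 servings → $9.62.
strawberries only: max(6/3, 220/67) = 3.284 servings → $3.45.
carrots + orange: the both-tight solution has a negative serving — not a feasible corner.
carrots + banana: intersection lies outside the first quadrant.
carrots + strawberries with both targets exact would need a negative amount; discard.
orange + banana with both targets exact would need a negative amount; discard.
orange + strawberries: intersection lies outside the first quadrant.
banana + strawberries with both targets exact would need a negative amount; discard.
Cheapest feasible corner: $1.16.

$1.16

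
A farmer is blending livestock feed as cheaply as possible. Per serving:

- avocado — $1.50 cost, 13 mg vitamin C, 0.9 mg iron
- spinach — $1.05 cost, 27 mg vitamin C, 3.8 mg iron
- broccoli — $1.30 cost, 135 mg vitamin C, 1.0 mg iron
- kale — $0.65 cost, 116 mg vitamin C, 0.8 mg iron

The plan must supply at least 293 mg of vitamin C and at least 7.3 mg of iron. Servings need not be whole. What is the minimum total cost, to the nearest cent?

$2.95

avocado only: max(293/13, 7.3/0.9) = 22.54 servings → $33.81.
spinach only: max(293/27, 7.3/3.8) = 10.85 servings → $11.39.
broccoli only: max(293/135, 7.3/1.0) = 7.3 servings → $9.49.
kale only: max(293/116, 7.3/0.8) = 9.125 servings → $5.93.
avocado + spinach: the both-tight solution has a negative serving — not a feasible corner.
avocado + broccoli with both tight: 6.382 servings and 1.556 servings → $11.60.
avocado + kale with both tight: 6.515 servings and 1.796 servings → $10.94.
spinach + broccoli with both tight: 1.425 servings and 1.885 servings → $3.95.
spinach + kale with both tight: 1.461 servings and 2.186 servings → $2.95.
broccoli + kale with both targets exact would need a negative amount; discard.
So the least-cost plan costs $2.95.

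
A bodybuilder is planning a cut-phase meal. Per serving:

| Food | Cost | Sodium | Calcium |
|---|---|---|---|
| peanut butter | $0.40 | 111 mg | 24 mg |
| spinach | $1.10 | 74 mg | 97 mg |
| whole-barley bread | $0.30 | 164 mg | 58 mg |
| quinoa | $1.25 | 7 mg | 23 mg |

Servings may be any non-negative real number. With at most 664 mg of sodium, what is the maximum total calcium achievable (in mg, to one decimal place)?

Calcium per mg sodium: quinoa 3.286, spinach 1.311, whole-barley bread 0.3537, peanut butter 0.2162.
With no serving limits, spend the whole sodium allowance on quinoa: 664 mg / 7 mg × 23 mg = 2181.7 mg.

2181.7 mg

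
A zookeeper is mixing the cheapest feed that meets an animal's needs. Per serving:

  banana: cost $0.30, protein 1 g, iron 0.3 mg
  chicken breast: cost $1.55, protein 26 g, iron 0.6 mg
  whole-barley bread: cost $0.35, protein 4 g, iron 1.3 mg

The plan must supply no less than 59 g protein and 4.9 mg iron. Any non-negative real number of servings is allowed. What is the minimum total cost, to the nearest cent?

$3.84

banana only: max(59/1, 4.9/0.3) = 59 servings → $17.70.
chicken breast only: max(59/26, 4.9/0.6) = 8.167 servings → $12.66.
whole-barley bread only: max(59/4, 4.9/1.3) = 14.75 servings → $5.16.
banana + chicken breast with both tight: 12.78 servings and 1.778 servings → $6.59.
banana + whole-barley bread: intersection lies outside the first quadrant.
chicken breast + whole-barley bread with both tight: 1.818 servings and 2.93 servings → $3.84.
The minimum over all feasible corners is $3.84.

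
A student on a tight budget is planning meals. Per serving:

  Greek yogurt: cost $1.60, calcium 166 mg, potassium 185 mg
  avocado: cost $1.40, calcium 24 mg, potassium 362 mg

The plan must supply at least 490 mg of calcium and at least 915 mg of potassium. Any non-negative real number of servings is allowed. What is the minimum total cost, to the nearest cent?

$6.01

A basic optimal solution has at most two foods positive. Try each food alone and each pair with both targets met exactly.
Greek yogurt only: max(490/166, 915/185) = 4.946 servings → $7.91.
avocado only: max(490/24, 915/362) = 20.42 servings → $28.58.
Greek yogurt + avocado with both tight: 2.793 servings and 1.1 servings → $6.01.
Cheapest feasible corner: $6.01.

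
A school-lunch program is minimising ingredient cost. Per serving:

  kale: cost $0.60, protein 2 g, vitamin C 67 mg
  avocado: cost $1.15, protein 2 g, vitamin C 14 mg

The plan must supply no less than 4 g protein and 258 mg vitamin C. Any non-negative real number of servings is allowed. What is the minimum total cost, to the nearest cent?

$2.31

At the optimum either one food covers both requirements or two foods hit both targets exactly; no other combination can be cheaper.
kale only: max(4/2, 258/67) = 3.851 servings → $2.31.
avocado only: max(4/2, 258/14) = 18.43 servings → $21.19.
kale + avocado: intersection lies outside the first quadrant.
The minimum over all feasible corners is $2.31.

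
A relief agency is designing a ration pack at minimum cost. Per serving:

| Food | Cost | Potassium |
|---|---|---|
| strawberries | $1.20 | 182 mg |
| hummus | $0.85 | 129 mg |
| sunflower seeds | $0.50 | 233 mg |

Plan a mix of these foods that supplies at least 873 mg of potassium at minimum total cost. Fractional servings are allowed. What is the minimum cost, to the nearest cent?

$1.87

Cost per mg of potassium: sunflower seeds $0.0021, hummus $0.0066, strawberries $0.0066.
With no serving limits, use only sunflower seeds: 873 mg / 233 mg = 3.747 servings × $0.50 = $1.87.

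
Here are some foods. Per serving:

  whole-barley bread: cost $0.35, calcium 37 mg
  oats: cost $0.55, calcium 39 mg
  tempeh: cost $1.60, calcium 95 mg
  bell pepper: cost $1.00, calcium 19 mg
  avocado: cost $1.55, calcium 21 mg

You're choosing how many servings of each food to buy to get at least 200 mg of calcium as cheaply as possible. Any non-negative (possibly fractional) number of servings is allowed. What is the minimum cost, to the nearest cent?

Cost per mg of calcium: whole-barley bread $0.0095, oats $0.0141, tempeh $0.0168, bell pepper $0.0526, avocado $0.0738.
With no serving limits, use only whole-barley bread: 200 mg / 37 mg = 5.405 servings × $0.35 = $1.89.

$1.89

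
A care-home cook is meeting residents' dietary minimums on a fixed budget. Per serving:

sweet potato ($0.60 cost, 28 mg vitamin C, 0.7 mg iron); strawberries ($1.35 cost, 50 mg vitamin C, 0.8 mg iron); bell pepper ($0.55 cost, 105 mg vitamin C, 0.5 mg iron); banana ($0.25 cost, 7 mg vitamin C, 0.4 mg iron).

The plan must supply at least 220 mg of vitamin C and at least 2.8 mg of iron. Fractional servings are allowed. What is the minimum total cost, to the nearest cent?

For a min-cost LP with two ≥-constraints, a basic feasible solution has at most two positive variables.
sweet potato only: max(220/28, 2.8/0.7) = 7.857 servings → $4.71.
strawberries only: max(220/50, 2.8/0.8) = 4.4 servings → $5.94.
bell pepper only: max(220/105, 2.8/0.5) = 5.6 servings → $3.08.
banana only: max(220/7, 2.8/0.4) = 31.43 servings → $7.86.
sweet potato + strawberries with both targets exact would need a negative amount; discard.
sweet potato + bell pepper with both tight: 3.092 servings and 1.271 servings → $2.55.
sweet potato + banana: intersection lies outside the first quadrant.
strawberries + bell pepper with both tight: 3.119 servings and 0.6102 servings → $4.55.
strawberries + banana: intersection lies outside the first quadrant.
bell pepper + banana with both tight: 1.777 servings and 4.779 servings → $2.17.
Cheapest feasible corner: $2.17.

$2.17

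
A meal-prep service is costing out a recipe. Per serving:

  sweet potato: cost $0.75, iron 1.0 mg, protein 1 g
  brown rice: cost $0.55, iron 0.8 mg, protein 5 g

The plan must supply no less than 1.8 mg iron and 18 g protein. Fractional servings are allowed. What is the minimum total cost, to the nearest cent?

$1.98

The cheapest plan sits at a corner of the feasible region — with two constraints it uses at most two foods.
sweet potato only: max(1.8/1.0, 18/1) = 18 servings → $13.50.
brown rice only: max(1.8/0.8, 18/5) = 3.6 servings → $1.98.
sweet potato + brown rice with both targets exact would need a negative amount; discard.
So the least-cost plan costs $1.98.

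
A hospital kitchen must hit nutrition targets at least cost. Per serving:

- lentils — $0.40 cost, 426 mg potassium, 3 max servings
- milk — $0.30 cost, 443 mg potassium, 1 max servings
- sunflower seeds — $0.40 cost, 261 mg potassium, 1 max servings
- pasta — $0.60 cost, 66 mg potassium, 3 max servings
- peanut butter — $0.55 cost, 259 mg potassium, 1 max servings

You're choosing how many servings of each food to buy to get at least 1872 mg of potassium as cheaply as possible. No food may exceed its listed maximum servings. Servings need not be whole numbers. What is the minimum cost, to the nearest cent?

Cost per mg of potassium: milk $0.0007, lentils $0.0009, sunflower seeds $0.0015, peanut butter $0.0021, pasta $0.0091.
Take 1 serving of milk: +443.0 mg potassium for $0.30 (total $0.30, still need 1429.0 mg).
Take 3 servings of lentils: +1278.0 mg potassium for $1.20 (total $1.50, still need 151.0 mg).
Take 0.5785 servings of sunflower seeds: +151.0 mg potassium for $0.23 (total $1.73, still need 0.0 mg).
Filling from the cheapest source first is optimal under one linear minimum: $1.73.

$1.73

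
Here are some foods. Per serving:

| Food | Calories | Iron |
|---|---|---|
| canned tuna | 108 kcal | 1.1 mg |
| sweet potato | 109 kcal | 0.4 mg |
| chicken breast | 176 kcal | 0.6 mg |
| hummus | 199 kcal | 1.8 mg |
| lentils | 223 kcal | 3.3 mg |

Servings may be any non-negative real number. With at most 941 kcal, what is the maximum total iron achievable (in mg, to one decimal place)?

Iron per kcal: lentils 0.0148, canned tuna 0.01019, hummus 0.009045, sweet potato 0.00367, chicken breast 0.003409.
With no serving limits, spend the whole calories allowance on lentils: 941 kcal / 223 kcal × 3.3 mg = 13.9 mg.

13.9 mg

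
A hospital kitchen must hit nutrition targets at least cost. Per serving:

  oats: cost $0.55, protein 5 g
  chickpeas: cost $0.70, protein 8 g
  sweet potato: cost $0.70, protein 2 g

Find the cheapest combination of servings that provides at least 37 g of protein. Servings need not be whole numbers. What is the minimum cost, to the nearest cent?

$3.24

Cost per g of protein: chickpeas $0.0875, oats $0.1100, sweet potato $0.3500.
With no serving limits, use only chickpeas: 37 g / 8 g = 4.625 servings × $0.70 = $3.24.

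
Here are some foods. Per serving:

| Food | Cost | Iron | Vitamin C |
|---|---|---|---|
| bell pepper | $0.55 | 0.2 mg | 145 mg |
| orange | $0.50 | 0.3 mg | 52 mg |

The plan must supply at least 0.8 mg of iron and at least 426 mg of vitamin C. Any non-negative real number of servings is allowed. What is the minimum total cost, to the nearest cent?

$1.90

Minimising a linear cost over {iron ≥ 0.8, vitamin C ≥ 426, servings ≥ 0} — the optimum is at a vertex, using one or two foods.
bell pepper only: max(0.8/0.2, 426/145) = 4 servings → $2.20.
orange only: max(0.8/0.3, 426/52) = 8.192 servings → $4.10.
bell pepper + orange with both tight: 2.604 servings and 0.9305 servings → $1.90.
The minimum over all feasible corners is $1.90.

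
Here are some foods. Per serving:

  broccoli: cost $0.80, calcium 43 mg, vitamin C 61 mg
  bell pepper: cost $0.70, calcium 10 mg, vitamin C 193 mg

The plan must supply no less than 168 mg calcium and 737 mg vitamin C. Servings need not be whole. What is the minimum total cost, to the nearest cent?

$4.56

A basic optimal solution has at most two foods positive. Try each food alone and each pair with both targets met exactly.
broccoli only: max(168/43, 737/61) = 12.08 servings → $9.67.
bell pepper only: max(168/10, 737/193) = 16.8 servings → $11.76.
broccoli + bell pepper with both tight: 3.258 servings and 2.789 servings → $4.56.
Cheapest feasible corner: $4.56.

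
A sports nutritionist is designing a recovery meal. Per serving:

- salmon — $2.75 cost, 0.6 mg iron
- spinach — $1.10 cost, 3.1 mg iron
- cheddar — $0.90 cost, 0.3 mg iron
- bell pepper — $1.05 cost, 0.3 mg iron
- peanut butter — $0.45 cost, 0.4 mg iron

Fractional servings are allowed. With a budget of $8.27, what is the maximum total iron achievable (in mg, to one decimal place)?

23.3 mg

Iron per dollar: spinach 2.818, peanut butter 0.8889, cheddar 0.3333, bell pepper 0.2857, salmon 0.2182.
With no serving limits, spend the whole cost allowance on spinach: $8.27 / $1.10 × 3.1 mg = 23.3 mg.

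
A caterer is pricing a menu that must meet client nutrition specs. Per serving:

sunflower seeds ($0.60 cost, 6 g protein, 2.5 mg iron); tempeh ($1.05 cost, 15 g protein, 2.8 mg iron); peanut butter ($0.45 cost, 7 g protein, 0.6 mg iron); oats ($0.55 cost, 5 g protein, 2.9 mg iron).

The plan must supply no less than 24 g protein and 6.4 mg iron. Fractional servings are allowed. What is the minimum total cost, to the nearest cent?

$1.88

sunflower seeds only: max(24/6, 6.4/2.5) = 4 servings → $2.40.
tempeh only: max(24/15, 6.4/2.8) = 2.286 servings → $2.40.
peanut butter only: max(24/7, 6.4/0.6) = 10.67 servings → $4.80.
oats only: max(24/5, 6.4/2.9) = 4.8 servings → $2.64.
sunflower seeds + tempeh with both tight: 1.391 servings and 1.043 servings → $1.93.
sunflower seeds + peanut butter with both tight: 2.187 servings and 1.554 servings → $2.01.
sunflower seeds + oats: the both-tight solution has a negative serving — not a feasible corner.
tempeh + peanut butter: the both-tight solution has a negative serving — not a feasible corner.
tempeh + oats with both tight: 1.275 servings and 0.9763 servings → $1.88.
peanut butter + oats with both tight: 2.173 servings and 1.757 servings → $1.94.
Cheapest feasible corner: $1.88.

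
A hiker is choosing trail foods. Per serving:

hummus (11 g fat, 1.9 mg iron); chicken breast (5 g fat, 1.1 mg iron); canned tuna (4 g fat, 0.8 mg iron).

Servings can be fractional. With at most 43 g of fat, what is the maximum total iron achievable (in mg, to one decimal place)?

Iron per g fat: chicken breast 0.22, canned tuna 0.2, hummus 0.1727.
With no serving limits, spend the whole fat allowance on chicken breast: 43 g / 5 g × 1.1 mg = 9.5 mg.

9.5 mg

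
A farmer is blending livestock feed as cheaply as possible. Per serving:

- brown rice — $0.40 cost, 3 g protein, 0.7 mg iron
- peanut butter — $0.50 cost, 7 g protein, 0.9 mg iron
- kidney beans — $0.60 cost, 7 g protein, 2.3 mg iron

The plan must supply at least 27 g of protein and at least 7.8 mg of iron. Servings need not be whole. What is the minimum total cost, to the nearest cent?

$2.24

With two linear requirements the optimum uses one or two foods; enumerate the corners.
brown rice only: max(27/3, 7.8/0.7) = 11.14 servings → $4.46.
peanut butter only: max(27/7, 7.8/0.9) = 8.667 servings → $4.33.
kidney beans only: max(27/7, 7.8/2.3) = 3.857 servings → $2.31.
brown rice + peanut butter: intersection lies outside the first quadrant.
brown rice + kidney beans with both tight: 3.75 servings and 2.25 servings → $2.85.
peanut butter + kidney beans with both tight: 0.7653 servings and 3.092 servings → $2.24.
The minimum over all feasible corners is $2.24.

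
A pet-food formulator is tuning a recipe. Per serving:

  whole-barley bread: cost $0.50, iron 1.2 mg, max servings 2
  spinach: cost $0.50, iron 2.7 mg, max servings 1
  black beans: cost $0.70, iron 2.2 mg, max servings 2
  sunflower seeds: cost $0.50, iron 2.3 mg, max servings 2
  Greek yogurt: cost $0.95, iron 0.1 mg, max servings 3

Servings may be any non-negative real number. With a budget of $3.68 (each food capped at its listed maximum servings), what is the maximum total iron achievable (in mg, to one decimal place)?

13.6 mg

Iron per dollar: spinach 5.4, sunflower seeds 4.6, black beans 3.143, whole-barley bread 2.4, Greek yogurt 0.1053.
Take 1 serving of spinach: spends $0.50, +2.7 mg iron (running total 2.7 mg).
Take 2 servings of sunflower seeds: spends $1.00, +4.6 mg iron (running total 7.3 mg).
Take 2 servings of black beans: spends $1.40, +4.4 mg iron (running total 11.7 mg).
Take 1.56 servings of whole-barley bread: spends $0.78, +1.9 mg iron (running total 13.6 mg).
Greedy by best ratio exhausts the cost allowance optimally: 13.6 mg.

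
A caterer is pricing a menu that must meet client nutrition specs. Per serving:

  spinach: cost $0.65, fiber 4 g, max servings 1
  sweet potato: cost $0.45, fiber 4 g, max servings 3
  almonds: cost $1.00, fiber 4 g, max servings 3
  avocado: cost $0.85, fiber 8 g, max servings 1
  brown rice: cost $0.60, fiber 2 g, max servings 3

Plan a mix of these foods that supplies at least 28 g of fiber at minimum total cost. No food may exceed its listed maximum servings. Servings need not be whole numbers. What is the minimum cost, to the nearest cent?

$3.85

Cost per g of fiber: avocado $0.1062, sweet potato $0.1125, spinach $0.1625, almonds $0.2500, brown rice $0.3000.
Take 1 serving of avocado: +8.0 g fiber for $0.85 (total $0.85, still need 20.0 g).
Take 3 servings of sweet potato: +12.0 g fiber for $1.35 (total $2.20, still need 8.0 g).
Take 1 serving of spinach: +4.0 g fiber for $0.65 (total $2.85, still need 4.0 g).
Take 1 serving of almonds: +4.0 g fiber for $1.00 (total $3.85, still need 0.0 g).
Filling from the cheapest source first is optimal under one linear minimum: $3.85.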